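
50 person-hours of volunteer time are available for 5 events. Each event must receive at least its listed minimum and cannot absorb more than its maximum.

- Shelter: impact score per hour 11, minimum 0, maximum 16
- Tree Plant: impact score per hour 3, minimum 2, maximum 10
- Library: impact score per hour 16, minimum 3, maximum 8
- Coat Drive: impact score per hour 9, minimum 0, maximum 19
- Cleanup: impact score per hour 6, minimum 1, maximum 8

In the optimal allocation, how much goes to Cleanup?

5

Meeting every minimum uses 0+2+3+0+1 = 6 person-hours, leaving 44.
Order the events by impact score per hour: Library 16 > Shelter 11 > Coat Drive 9 > Cleanup 6 > Tree Plant 3.
Library: +5 to 8 (cap) ; 39 left.
Shelter takes 16 more to reach its cap of 16 ; 23 left.
Coat Drive: +19 to 19 (cap) ; 4 left.
Only 4 left; Cleanup takes them to reach 5.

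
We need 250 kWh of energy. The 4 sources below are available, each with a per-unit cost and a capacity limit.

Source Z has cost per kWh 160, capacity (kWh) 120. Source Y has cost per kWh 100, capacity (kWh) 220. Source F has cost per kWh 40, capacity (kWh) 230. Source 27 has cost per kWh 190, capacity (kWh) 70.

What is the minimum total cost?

11200

Use sources in increasing cost order.
Take 230 from Source F at 40 → need 20 more.
Take 20 from Source Y at 100 to finish.
Source Z, Source 27: unused.
Cost = 230×40 + 20×100 = 11200.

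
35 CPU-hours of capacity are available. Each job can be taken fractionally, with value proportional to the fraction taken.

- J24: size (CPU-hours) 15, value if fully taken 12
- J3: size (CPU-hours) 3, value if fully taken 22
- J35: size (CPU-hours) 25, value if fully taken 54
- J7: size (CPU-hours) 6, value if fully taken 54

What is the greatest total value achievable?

Rank by value-to-size ratio: J7 54/6≈9, J3 22/3≈7.33, J35 54/25≈2.16, J24 12/15≈0.8.
J7: take in full, 6 CPU-hours for value 54 → 29 left.
Take all of J3 (3 CPU-hours, value 22) → 26 CPU-hours left.
Take all of J35 (25 CPU-hours, value 54) → 1 CPU-hours left.
Only 1 CPU-hours remain; take 1/15 of J24 for value 12×1/15 = 0.8.
Total value = 130.8.

130.8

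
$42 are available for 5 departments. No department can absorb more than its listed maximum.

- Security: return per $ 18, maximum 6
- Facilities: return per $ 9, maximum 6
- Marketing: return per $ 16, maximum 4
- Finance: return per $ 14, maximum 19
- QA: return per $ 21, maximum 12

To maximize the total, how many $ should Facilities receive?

Rank by return per $: QA 21 > Security 18 > Marketing 16 > Finance 14 > Facilities 9.
Give QA 12 to hit its cap of 12 — 30 left.
Security takes 6 to reach its cap of 6 — 24 left.
Marketing takes 4 to reach its cap of 4 — 20 left.
Finance: +19 to 19 (cap) — 1 left.
Only 1 left; Facilities takes them to reach 1.

1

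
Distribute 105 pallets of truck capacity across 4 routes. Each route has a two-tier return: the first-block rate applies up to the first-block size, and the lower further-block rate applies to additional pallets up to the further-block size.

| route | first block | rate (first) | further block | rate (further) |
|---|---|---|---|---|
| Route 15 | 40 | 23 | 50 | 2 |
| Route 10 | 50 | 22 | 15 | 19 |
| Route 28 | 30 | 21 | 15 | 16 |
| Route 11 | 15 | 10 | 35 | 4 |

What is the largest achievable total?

2335

Treat each block as its own option and order by rate: Route 15/first 23 > Route 10/first 22 > Route 28/first 21 > Route 10/second 19 > Route 28/second 16 > Route 11/first 10 > Route 11/second 4 > Route 15/second 2.
Route 15 first at 23: fill all 40 ; 65 left.
Fill Route 10 first block (50 at 22) ; 15 left.
Route 28/first: +15 of 30 at 21; pool empty.
Total = 23×40 + 22×50 + 21×15 = 2335.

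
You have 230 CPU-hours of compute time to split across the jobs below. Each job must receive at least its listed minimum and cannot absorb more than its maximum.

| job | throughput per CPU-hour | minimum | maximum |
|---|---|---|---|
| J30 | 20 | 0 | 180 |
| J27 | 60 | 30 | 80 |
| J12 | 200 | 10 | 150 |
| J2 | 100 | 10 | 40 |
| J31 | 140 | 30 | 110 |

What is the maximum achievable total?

38400

Meeting every minimum uses 0+30+10+10+30 = 80 CPU-hours, leaving 150.
Rank by throughput per CPU-hour: J12 200 > J31 140 > J2 100 > J27 60 > J30 20.
J12 takes 140 more to reach its cap of 150 ; 10 left.
J31 has room for 80 more but only 10 remain, so it gets 40.
Total = 60×30 + 200×150 + 100×10 + 140×40 = 38400.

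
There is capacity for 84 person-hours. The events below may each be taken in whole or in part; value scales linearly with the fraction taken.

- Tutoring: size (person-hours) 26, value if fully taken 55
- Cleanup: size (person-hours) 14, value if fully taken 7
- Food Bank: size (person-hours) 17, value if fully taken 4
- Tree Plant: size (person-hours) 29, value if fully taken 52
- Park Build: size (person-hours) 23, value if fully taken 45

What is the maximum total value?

Rank by value-to-size ratio: Tutoring 55/26≈2.12, Park Build 45/23≈1.96, Tree Plant 52/29≈1.79, Cleanup 7/14≈0.5, Food Bank 4/17≈0.235.
Take all of Tutoring (26 person-hours, value 55) ; 58 person-hours left.
Park Build: take in full, 23 person-hours for value 45 ; 35 left.
All 29 person-hours of Tree Plant fit (value 52) ; 6 remain.
6 person-hours left: a 6/14 share of Cleanup gives 7×6/14 = 3.
Total value = 155.

155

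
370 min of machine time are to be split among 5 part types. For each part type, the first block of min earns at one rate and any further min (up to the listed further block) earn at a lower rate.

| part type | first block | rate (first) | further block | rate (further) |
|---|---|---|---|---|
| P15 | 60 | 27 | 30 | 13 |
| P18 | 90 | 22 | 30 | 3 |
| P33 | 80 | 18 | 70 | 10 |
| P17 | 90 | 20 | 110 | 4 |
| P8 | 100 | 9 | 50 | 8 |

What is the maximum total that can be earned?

7430

Order all 10 blocks by rate: P15/tier1 27 > P18/tier1 22 > P17/tier1 20 > P33/tier1 18 > P15/tier2 13 > P33/tier2 10 > P8/tier1 9 > P8/tier2 8 > P17/tier2 4 > P18/tier2 3.
Fill P15 tier1 block (60 at 27) — 310 left.
P18 tier1 at 22: fill all 90 — 220 left.
P17/tier1 (20): +90 — 130 left.
P33 tier1 at 18: fill all 80 — 50 left.
Fill P15 tier2 block (30 at 13) — 20 left.
P33 tier2 at 10: only 20 left, fill 20.
Total = 27×60 + 22×90 + 20×90 + 18×80 + 13×30 + 10×20 = 7430.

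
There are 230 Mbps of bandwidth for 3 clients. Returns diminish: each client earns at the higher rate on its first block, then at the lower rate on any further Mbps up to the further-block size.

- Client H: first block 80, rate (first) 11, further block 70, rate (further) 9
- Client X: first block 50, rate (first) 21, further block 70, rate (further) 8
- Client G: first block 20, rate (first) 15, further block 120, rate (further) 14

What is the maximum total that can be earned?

Rank every tier by rate: Client X/T1 21 > Client G/T1 15 > Client G/T2 14 > Client H/T1 11 > Client H/T2 9 > Client X/T2 8.
Client X/T1 (21): +50 — 180 left.
Fill Client G T1 block (20 at 15) — 160 left.
Fill Client G T2 block (120 at 14) — 40 left.
Client H/T1: +40 of 80 at 11; pool empty.
Total = 21×50 + 15×20 + 14×120 + 11×40 = 3470.

3470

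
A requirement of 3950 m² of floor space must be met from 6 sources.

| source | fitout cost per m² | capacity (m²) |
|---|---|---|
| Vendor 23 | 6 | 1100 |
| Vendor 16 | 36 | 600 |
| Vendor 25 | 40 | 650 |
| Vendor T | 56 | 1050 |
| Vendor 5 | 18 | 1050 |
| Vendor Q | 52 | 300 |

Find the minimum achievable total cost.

Fill from the cheapest source first.
Vendor 23 (6): use full 1100 — 2850 m² to go.
Take 1050 from Vendor 5 at 18 — need 1800 more.
Vendor 16 at 36: take all 600 m² — 1200 still needed.
Vendor 25 (40): use full 650 — 550 m² to go.
Vendor Q at 52: take all 300 m² — 250 still needed.
Vendor T (56): take the remaining 250 — done.
Cost = 1100×6 + 1050×18 + 600×36 + 650×40 + 300×52 + 250×56 = 102700.

102700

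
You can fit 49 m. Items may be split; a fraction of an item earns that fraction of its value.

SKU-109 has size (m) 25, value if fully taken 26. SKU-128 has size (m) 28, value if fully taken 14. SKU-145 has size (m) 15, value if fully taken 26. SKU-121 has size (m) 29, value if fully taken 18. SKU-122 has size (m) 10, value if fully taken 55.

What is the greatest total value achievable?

105.96

Sort by value density: SKU-122 55/10≈5.5, SKU-145 26/15≈1.73, SKU-109 26/25≈1.04, SKU-121 18/29≈0.621, SKU-128 14/28≈0.5.
Take all of SKU-122 (10 m, value 55) — 39 m left.
All 15 m of SKU-145 fit (value 26) — 24 remain.
Fill the last 24 m with part of SKU-109: 24/25 of it earns 24.96.
Total value = 105.96.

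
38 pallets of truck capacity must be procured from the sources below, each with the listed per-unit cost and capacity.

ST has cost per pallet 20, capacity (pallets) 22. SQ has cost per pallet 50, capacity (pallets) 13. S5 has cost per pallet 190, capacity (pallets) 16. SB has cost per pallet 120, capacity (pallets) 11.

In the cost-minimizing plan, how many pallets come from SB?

3

Use sources in increasing cost order.
Take 22 from ST at 20 → need 16 more.
SQ at 50: take all 13 pallets → 3 still needed.
SB at 120: take 3 of its 11 → requirement met.
S5: unused.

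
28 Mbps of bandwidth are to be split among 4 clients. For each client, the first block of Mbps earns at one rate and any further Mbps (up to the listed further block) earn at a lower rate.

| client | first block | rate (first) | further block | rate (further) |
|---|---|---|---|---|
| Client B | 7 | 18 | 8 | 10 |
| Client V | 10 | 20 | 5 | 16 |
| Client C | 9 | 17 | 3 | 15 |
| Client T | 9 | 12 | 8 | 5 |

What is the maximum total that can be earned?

511

Treat each block as its own option and order by rate: Client V/first 20 > Client B/first 18 > Client C/first 17 > Client V/second 16 > Client C/second 15 > Client T/first 12 > Client B/second 10 > Client T/second 5.
Fill Client V first block (10 at 20) ; 18 left.
Fill Client B first block (7 at 18) ; 11 left.
Fill Client C first block (9 at 17) ; 2 left.
2 remain; put them into Client V second at 16.
Total = 20×10 + 18×7 + 17×9 + 16×2 = 511.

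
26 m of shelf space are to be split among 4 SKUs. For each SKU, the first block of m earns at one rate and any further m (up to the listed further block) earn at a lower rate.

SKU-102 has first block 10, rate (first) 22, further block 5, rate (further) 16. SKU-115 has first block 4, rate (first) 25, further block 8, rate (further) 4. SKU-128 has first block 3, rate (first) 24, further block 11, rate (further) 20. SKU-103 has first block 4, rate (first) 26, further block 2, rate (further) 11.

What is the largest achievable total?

596

Order all 8 blocks by rate: SKU-103/T1 26 > SKU-115/T1 25 > SKU-128/T1 24 > SKU-102/T1 22 > SKU-128/T2 20 > SKU-102/T2 16 > SKU-103/T2 11 > SKU-115/T2 4.
SKU-103/T1 (26): +4 → 22 left.
Fill SKU-115 T1 block (4 at 25) → 18 left.
SKU-128 T1 at 24: fill all 3 → 15 left.
SKU-102/T1 (22): +10 → 5 left.
5 remain; put them into SKU-128 T2 at 20.
Total = 26×4 + 25×4 + 24×3 + 22×10 + 20×5 = 596.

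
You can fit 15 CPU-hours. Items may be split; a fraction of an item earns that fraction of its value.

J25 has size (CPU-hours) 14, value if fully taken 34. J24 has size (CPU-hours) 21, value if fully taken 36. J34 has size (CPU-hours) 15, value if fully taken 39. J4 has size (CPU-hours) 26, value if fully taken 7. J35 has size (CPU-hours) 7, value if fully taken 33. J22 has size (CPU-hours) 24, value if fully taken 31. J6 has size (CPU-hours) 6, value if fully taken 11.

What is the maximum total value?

53.8

Rank by value-to-size ratio: J35 33/7≈4.71, J34 39/15≈2.6, J25 34/14≈2.43, J6 11/6≈1.83, J24 36/21≈1.71, J22 31/24≈1.29, J4 7/26≈0.269.
All 7 CPU-hours of J35 fit (value 33) — 8 remain.
Only 8 CPU-hours remain; take 8/15 of J34 for value 39×8/15 = 20.8.
Total value = 53.8.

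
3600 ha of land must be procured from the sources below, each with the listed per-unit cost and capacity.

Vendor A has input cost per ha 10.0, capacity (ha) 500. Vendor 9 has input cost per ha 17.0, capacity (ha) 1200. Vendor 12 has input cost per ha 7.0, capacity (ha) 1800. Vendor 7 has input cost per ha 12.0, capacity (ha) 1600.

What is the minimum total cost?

33200

Cheapest first:
Vendor 12 (7.0): use full 1800 ; 1800 ha to go.
Take 500 from Vendor A at 10.0 ; need 1300 more.
Take 1300 from Vendor 7 at 12.0 to finish.
Vendor 9: unused.
Cost = 1800×7.0 + 500×10.0 + 1300×12.0 = 33200.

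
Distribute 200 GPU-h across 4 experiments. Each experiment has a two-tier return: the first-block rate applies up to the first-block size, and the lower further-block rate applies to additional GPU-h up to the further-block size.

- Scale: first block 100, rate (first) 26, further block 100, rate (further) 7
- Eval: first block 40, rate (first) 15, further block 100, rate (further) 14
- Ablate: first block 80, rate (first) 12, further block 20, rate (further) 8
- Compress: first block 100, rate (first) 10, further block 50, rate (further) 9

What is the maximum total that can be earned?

4040

Order all 8 blocks by rate: Scale/T1 26 > Eval/T1 15 > Eval/T2 14 > Ablate/T1 12 > Compress/T1 10 > Compress/T2 9 > Ablate/T2 8 > Scale/T2 7.
Scale T1 at 26: fill all 100 → 100 left.
Eval T1 at 15: fill all 40 → 60 left.
Eval/T2: +60 of 100 at 14; pool empty.
Total = 26×100 + 15×40 + 14×60 = 4040.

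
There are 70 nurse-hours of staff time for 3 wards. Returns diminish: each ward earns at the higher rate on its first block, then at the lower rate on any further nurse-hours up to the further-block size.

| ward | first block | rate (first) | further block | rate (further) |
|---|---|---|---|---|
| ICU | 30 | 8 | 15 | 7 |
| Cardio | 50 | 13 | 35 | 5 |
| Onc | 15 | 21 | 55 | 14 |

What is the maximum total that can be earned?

Order all 6 blocks by rate: Onc/tier1 21 > Onc/tier2 14 > Cardio/tier1 13 > ICU/tier1 8 > ICU/tier2 7 > Cardio/tier2 5.
Onc tier1 at 21: fill all 15 → 55 left.
Onc/tier2 (14): +55 → 0 left.
Total = 21×15 + 14×55 = 1085.

1085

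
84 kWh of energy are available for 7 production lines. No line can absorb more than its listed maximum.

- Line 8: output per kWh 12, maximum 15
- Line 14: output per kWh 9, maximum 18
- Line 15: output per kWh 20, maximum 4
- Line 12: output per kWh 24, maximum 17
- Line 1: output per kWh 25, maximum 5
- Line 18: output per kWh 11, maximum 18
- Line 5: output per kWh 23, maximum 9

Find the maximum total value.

1342

Highest output per kWh first: Line 1 25 > Line 12 24 > Line 5 23 > Line 15 20 > Line 8 12 > Line 18 11 > Line 14 9.
Give Line 1 5 to hit its cap of 5 ; 79 left.
Line 12 takes 17 to reach its cap of 17 ; 62 left.
Give Line 5 9 to hit its cap of 9 ; 53 left.
Line 15 takes 4 to reach its cap of 4 ; 49 left.
Line 8 takes 15 to reach its cap of 15 ; 34 left.
Give Line 18 18 to hit its cap of 18 ; 16 left.
Only 16 left; Line 14 takes them to reach 16.
Total = 12×15 + 9×16 + 20×4 + 24×17 + 25×5 + 11×18 + 23×9 = 1342.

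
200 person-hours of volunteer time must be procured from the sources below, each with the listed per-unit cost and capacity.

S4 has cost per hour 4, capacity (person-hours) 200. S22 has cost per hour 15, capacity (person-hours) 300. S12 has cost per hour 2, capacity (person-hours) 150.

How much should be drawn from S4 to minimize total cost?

50

Fill from the cheapest source first.
Take 150 from S12 at 2 ; need 50 more.
Take 50 from S4 at 4 to finish.
S22: unused.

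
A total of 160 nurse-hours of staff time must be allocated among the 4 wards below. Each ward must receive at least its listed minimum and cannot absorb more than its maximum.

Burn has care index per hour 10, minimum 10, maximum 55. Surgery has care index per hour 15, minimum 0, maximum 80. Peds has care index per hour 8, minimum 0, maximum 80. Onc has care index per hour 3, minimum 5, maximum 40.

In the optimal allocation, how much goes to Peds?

Meeting every minimum uses 10+0+0+5 = 15 nurse-hours, leaving 145.
Order the wards by care index per hour: Surgery 15 > Burn 10 > Peds 8 > Onc 3.
Give Surgery 80 more to hit its cap of 80 ; 65 left.
Burn takes 45 more to reach its cap of 55 ; 20 left.
Peds has room for 80 more but only 20 remain, so it gets 20.

20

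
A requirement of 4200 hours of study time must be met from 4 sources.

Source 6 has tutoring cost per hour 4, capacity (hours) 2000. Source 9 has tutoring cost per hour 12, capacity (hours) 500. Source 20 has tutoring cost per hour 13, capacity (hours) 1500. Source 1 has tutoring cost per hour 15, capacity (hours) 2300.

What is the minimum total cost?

Fill from the cheapest source first.
Take 2000 from Source 6 at 4 → need 2200 more.
Source 9 (12): use full 500 → 1700 hours to go.
Source 20 (13): use full 1500 → 200 hours to go.
Source 1 at 15: take 200 of its 2300 → requirement met.
Cost = 2000×4 + 500×12 + 1500×13 + 200×15 = 36500.

36500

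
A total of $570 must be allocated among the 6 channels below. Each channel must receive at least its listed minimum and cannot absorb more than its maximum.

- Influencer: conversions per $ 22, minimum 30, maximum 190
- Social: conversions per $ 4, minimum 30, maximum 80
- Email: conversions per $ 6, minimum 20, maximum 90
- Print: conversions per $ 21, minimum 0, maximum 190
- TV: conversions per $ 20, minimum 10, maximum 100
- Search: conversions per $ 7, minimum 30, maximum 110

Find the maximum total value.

10690

Meeting every minimum uses 30+30+20+0+10+30 = 120 $, leaving 450.
Order the channels by conversions per $: Influencer 22 > Print 21 > TV 20 > Search 7 > Email 6 > Social 4.
Influencer takes 160 more to reach its cap of 190 ; 290 left.
Print takes 190 more to reach its cap of 190 ; 100 left.
TV: +90 to 100 (cap) ; 10 left.
Only 10 left; Search takes them to reach 40.
Total = 22×190 + 4×30 + 6×20 + 21×190 + 20×100 + 7×40 = 10690.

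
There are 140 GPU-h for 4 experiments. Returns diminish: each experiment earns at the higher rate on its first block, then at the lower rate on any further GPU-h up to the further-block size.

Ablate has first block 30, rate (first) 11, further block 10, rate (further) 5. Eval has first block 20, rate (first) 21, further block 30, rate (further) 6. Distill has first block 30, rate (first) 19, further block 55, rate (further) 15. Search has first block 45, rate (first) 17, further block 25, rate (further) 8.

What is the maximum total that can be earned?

Treat each block as its own option and order by rate: Eval/T1 21 > Distill/T1 19 > Search/T1 17 > Distill/T2 15 > Ablate/T1 11 > Search/T2 8 > Eval/T2 6 > Ablate/T2 5.
Fill Eval T1 block (20 at 21) ; 120 left.
Fill Distill T1 block (30 at 19) ; 90 left.
Search T1 at 17: fill all 45 ; 45 left.
Distill/T2: +45 of 55 at 15; pool empty.
Total = 21×20 + 19×30 + 17×45 + 15×45 = 2430.

2430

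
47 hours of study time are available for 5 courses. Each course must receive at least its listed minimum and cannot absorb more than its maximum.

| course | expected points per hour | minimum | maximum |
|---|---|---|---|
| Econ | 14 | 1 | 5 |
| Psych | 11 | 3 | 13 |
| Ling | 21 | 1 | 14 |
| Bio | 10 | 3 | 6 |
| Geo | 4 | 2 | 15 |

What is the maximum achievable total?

Meeting every minimum uses 1+3+1+3+2 = 10 hours, leaving 37.
Highest expected points per hour first: Ling 21 > Econ 14 > Psych 11 > Bio 10 > Geo 4.
Ling takes 13 more to reach its cap of 14 ; 24 left.
Econ: +4 to 5 (cap) ; 20 left.
Psych: +10 to 13 (cap) ; 10 left.
Bio takes 3 more to reach its cap of 6 ; 7 left.
Geo: +7 (room for 13) → 9. Pool exhausted.
Total = 14×5 + 11×13 + 21×14 + 10×6 + 4×9 = 603.

603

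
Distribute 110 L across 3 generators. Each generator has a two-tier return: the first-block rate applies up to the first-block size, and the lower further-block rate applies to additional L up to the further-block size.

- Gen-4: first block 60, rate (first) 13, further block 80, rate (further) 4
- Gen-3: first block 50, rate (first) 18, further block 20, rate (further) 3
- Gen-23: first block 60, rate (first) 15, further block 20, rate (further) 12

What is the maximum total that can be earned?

Order all 6 blocks by rate: Gen-3/first 18 > Gen-23/first 15 > Gen-4/first 13 > Gen-23/second 12 > Gen-4/second 4 > Gen-3/second 3.
Fill Gen-3 first block (50 at 18) ; 60 left.
Gen-23/first (15): +60 ; 0 left.
Total = 18×50 + 15×60 = 1800.

1800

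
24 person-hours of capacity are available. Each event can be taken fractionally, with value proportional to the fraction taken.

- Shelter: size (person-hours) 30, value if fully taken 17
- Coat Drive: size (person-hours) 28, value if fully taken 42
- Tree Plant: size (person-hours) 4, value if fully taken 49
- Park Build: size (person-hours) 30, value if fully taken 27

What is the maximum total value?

79

Sort by value density: Tree Plant 49/4≈12.2, Coat Drive 42/28≈1.5, Park Build 27/30≈0.9, Shelter 17/30≈0.567.
Take all of Tree Plant (4 person-hours, value 49) ; 20 person-hours left.
Fill the last 20 person-hours with part of Coat Drive: 20/28 of it earns 30.
Total value = 79.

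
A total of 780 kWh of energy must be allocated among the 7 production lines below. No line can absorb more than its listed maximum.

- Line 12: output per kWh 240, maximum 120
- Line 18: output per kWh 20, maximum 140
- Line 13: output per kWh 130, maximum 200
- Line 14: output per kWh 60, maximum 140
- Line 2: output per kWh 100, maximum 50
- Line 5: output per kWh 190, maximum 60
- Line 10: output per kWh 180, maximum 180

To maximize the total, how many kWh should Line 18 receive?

Rank by output per kWh: Line 12 240 > Line 5 190 > Line 10 180 > Line 13 130 > Line 2 100 > Line 14 60 > Line 18 20.
Line 12 takes 120 to reach its cap of 120 — 660 left.
Give Line 5 60 to hit its cap of 60 — 600 left.
Line 10: +180 to 180 (cap) — 420 left.
Line 13 takes 200 to reach its cap of 200 — 220 left.
Line 2: +50 to 50 (cap) — 170 left.
Line 14 takes 140 to reach its cap of 140 — 30 left.
Line 18 has room for 140 but only 30 remain, so it gets 30.

30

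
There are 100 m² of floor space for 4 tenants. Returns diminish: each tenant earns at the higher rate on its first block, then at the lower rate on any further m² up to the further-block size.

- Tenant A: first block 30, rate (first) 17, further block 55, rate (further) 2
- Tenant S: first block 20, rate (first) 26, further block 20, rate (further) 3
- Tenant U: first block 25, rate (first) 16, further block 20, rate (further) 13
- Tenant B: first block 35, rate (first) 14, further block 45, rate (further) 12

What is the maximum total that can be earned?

Order all 8 blocks by rate: Tenant S/T1 26 > Tenant A/T1 17 > Tenant U/T1 16 > Tenant B/T1 14 > Tenant U/T2 13 > Tenant B/T2 12 > Tenant S/T2 3 > Tenant A/T2 2.
Tenant S/T1 (26): +20 → 80 left.
Fill Tenant A T1 block (30 at 17) → 50 left.
Tenant U/T1 (16): +25 → 25 left.
25 remain; put them into Tenant B T1 at 14.
Total = 26×20 + 17×30 + 16×25 + 14×25 = 1780.

1780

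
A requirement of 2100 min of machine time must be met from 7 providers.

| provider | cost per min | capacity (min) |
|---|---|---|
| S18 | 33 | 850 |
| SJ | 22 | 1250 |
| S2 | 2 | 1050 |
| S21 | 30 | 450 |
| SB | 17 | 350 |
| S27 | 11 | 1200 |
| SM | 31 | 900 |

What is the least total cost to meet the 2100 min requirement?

Fill from the cheapest provider first.
S2 at 2: take all 1050 min → 1050 still needed.
S27 (11): take the remaining 1050 → done.
SB, SJ, S21, SM, S18: unused.
Cost = 1050×2 + 1050×11 = 13650.

13650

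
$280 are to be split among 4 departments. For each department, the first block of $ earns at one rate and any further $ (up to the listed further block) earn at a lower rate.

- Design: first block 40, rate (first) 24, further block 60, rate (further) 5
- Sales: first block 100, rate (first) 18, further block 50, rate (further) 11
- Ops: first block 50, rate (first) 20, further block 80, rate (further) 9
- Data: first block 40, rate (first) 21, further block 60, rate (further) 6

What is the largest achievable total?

5150

Rank every tier by rate: Design/T1 24 > Data/T1 21 > Ops/T1 20 > Sales/T1 18 > Sales/T2 11 > Ops/T2 9 > Data/T2 6 > Design/T2 5.
Design T1 at 24: fill all 40 ; 240 left.
Data T1 at 21: fill all 40 ; 200 left.
Fill Ops T1 block (50 at 20) ; 150 left.
Sales/T1 (18): +100 ; 50 left.
Fill Sales T2 block (50 at 11) ; 0 left.
Total = 24×40 + 21×40 + 20×50 + 18×100 + 11×50 = 5150.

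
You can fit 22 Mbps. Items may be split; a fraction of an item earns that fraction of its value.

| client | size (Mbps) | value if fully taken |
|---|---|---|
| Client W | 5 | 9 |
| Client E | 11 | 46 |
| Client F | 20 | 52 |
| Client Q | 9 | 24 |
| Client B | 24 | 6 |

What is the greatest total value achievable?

75.2

Best value per unit of size first: Client E 46/11≈4.18, Client Q 24/9≈2.67, Client F 52/20≈2.6, Client W 9/5≈1.8, Client B 6/24≈0.25.
All 11 Mbps of Client E fit (value 46) ; 11 remain.
Take all of Client Q (9 Mbps, value 24) ; 2 Mbps left.
Fill the last 2 Mbps with part of Client F: 2/20 of it earns 5.2.
Total value = 75.2.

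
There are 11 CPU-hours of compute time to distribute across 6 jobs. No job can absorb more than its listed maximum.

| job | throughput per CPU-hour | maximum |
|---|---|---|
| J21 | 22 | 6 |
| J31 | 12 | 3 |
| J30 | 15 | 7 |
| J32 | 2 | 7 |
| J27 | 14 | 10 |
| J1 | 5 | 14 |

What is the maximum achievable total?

Highest throughput per CPU-hour first: J21 22 > J30 15 > J27 14 > J31 12 > J1 5 > J32 2.
J21: +6 to 6 (cap) — 5 left.
Only 5 left; J30 takes them to reach 5.
Total = 22×6 + 15×5 = 207.

207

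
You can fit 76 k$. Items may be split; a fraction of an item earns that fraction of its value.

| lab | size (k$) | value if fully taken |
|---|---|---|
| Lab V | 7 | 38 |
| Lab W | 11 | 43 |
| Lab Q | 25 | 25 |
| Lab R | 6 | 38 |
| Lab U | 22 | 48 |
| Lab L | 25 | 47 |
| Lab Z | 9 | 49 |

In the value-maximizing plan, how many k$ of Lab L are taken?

21

Best value per unit of size first: Lab R 38/6≈6.33, Lab Z 49/9≈5.44, Lab V 38/7≈5.43, Lab W 43/11≈3.91, Lab U 48/22≈2.18, Lab L 47/25≈1.88, Lab Q 25/25≈1.
Lab R: take in full, 6 k$ for value 38 ; 70 left.
Lab Z: take in full, 9 k$ for value 49 ; 61 left.
All 7 k$ of Lab V fit (value 38) ; 54 remain.
All 11 k$ of Lab W fit (value 43) ; 43 remain.
All 22 k$ of Lab U fit (value 48) ; 21 remain.
21 k$ left: a 21/25 share of Lab L gives 47×21/25 = 39.48.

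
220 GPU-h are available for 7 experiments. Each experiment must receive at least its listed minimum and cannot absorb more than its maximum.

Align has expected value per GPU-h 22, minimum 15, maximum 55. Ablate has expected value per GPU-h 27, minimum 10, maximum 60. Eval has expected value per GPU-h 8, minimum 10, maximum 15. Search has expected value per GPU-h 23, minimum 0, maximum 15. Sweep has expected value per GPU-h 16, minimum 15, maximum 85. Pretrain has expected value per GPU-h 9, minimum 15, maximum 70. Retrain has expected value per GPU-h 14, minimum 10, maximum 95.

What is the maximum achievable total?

4410

Meeting every minimum uses 15+10+10+0+15+15+10 = 75 GPU-h, leaving 145.
Rank by expected value per GPU-h: Ablate 27 > Search 23 > Align 22 > Sweep 16 > Retrain 14 > Pretrain 9 > Eval 8.
Ablate takes 50 more to reach its cap of 60 — 95 left.
Search: +15 to 15 (cap) — 80 left.
Align: +40 to 55 (cap) — 40 left.
Only 40 left; Sweep takes them to reach 55.
Total = 22×55 + 27×60 + 8×10 + 23×15 + 16×55 + 9×15 + 14×10 = 4410.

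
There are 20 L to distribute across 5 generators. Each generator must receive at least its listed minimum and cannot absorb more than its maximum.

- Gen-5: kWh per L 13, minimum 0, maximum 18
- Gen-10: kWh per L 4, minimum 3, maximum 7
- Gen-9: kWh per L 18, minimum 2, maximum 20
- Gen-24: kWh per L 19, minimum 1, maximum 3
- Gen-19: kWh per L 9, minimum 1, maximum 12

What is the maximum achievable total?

312

Meeting every minimum uses 0+3+2+1+1 = 7 L, leaving 13.
Order the generators by kWh per L: Gen-24 19 > Gen-9 18 > Gen-5 13 > Gen-19 9 > Gen-10 4.
Give Gen-24 2 more to hit its cap of 3 — 11 left.
Gen-9 has room for 18 more but only 11 remain, so it gets 13.
Total = 4×3 + 18×13 + 19×3 + 9×1 = 312.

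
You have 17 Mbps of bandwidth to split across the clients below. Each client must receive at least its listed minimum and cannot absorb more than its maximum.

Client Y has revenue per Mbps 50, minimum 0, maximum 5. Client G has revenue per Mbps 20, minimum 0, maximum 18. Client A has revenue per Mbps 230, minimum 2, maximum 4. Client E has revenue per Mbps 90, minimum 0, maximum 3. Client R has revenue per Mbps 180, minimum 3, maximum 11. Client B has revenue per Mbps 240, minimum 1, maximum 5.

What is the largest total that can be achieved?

3560

Meeting every minimum uses 0+0+2+0+3+1 = 6 Mbps, leaving 11.
Rank by revenue per Mbps: Client B 240 > Client A 230 > Client R 180 > Client E 90 > Client Y 50 > Client G 20.
Client B: +4 to 5 (cap) — 7 left.
Client A takes 2 more to reach its cap of 4 — 5 left.
Client R has room for 8 more but only 5 remain, so it gets 8.
Total = 230×4 + 180×8 + 240×5 = 3560.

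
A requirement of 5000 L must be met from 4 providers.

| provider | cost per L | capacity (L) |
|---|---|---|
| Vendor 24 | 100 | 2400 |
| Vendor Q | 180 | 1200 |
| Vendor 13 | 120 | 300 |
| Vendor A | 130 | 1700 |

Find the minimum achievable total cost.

605000

Fill from the cheapest provider first.
Take 2400 from Vendor 24 at 100 — need 2600 more.
Vendor 13 at 120: take all 300 L — 2300 still needed.
Take 1700 from Vendor A at 130 — need 600 more.
Vendor Q (180): take the remaining 600 — done.
Cost = 2400×100 + 300×120 + 1700×130 + 600×180 = 605000.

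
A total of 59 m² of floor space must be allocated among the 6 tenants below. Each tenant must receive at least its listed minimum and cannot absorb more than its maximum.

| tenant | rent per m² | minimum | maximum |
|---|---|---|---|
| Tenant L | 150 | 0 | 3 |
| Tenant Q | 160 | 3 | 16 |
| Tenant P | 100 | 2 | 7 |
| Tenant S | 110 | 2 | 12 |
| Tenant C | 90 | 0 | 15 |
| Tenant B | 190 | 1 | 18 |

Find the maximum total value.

Meeting every minimum uses 0+3+2+2+0+1 = 8 m², leaving 51.
Order the tenants by rent per m²: Tenant B 190 > Tenant Q 160 > Tenant L 150 > Tenant S 110 > Tenant P 100 > Tenant C 90.
Give Tenant B 17 more to hit its cap of 18 ; 34 left.
Tenant Q: +13 to 16 (cap) ; 21 left.
Tenant L: +3 to 3 (cap) ; 18 left.
Tenant S takes 10 more to reach its cap of 12 ; 8 left.
Tenant P: +5 to 7 (cap) ; 3 left.
Only 3 left; Tenant C takes them to reach 3.
Total = 150×3 + 160×16 + 100×7 + 110×12 + 90×3 + 190×18 = 8720.

8720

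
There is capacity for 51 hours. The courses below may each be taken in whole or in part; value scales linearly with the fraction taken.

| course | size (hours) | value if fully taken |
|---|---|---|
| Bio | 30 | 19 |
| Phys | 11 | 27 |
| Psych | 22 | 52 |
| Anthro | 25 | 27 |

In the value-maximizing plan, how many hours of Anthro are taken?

18

Rank by value-to-size ratio: Phys 27/11≈2.45, Psych 52/22≈2.36, Anthro 27/25≈1.08, Bio 19/30≈0.633.
Take all of Phys (11 hours, value 27) ; 40 hours left.
Psych: take in full, 22 hours for value 52 ; 18 left.
18 hours left: a 18/25 share of Anthro gives 27×18/25 = 19.44.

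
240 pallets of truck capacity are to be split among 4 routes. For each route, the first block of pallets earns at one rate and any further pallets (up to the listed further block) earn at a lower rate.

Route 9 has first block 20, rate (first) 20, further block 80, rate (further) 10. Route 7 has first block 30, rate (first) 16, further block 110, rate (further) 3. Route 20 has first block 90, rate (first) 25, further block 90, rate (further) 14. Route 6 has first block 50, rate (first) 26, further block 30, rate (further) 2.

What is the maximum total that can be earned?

Rank every tier by rate: Route 6/first 26 > Route 20/first 25 > Route 9/first 20 > Route 7/first 16 > Route 20/second 14 > Route 9/second 10 > Route 7/second 3 > Route 6/second 2.
Route 6 first at 26: fill all 50 — 190 left.
Route 20/first (25): +90 — 100 left.
Route 9 first at 20: fill all 20 — 80 left.
Fill Route 7 first block (30 at 16) — 50 left.
50 remain; put them into Route 20 second at 14.
Total = 26×50 + 25×90 + 20×20 + 16×30 + 14×50 = 5130.

5130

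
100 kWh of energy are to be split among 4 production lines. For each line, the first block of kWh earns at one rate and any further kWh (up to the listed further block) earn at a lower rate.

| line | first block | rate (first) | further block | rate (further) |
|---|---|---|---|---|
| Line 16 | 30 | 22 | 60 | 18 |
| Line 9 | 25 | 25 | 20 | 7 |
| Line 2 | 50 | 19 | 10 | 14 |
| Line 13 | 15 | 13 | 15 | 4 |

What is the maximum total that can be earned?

2140

Treat each block as its own option and order by rate: Line 9/T1 25 > Line 16/T1 22 > Line 2/T1 19 > Line 16/T2 18 > Line 2/T2 14 > Line 13/T1 13 > Line 9/T2 7 > Line 13/T2 4.
Line 9/T1 (25): +25 — 75 left.
Fill Line 16 T1 block (30 at 22) — 45 left.
Line 2/T1: +45 of 50 at 19; pool empty.
Total = 25×25 + 22×30 + 19×45 = 2140.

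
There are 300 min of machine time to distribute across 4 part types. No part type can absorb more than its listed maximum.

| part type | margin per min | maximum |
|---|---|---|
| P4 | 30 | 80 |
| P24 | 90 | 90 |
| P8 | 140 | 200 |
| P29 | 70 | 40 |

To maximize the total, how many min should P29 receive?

10

Rank by margin per min: P8 140 > P24 90 > P29 70 > P4 30.
P8: +200 to 200 (cap) ; 100 left.
P24: +90 to 90 (cap) ; 10 left.
P29 has room for 40 but only 10 remain, so it gets 10.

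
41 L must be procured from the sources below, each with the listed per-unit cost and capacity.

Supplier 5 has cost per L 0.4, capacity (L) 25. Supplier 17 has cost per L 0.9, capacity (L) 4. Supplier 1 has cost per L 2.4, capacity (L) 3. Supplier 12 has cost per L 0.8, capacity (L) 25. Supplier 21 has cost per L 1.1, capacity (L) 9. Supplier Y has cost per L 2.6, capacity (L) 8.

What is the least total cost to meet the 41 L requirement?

22.8

Fill from the cheapest source first.
Take 25 from Supplier 5 at 0.4 → need 16 more.
Take 16 from Supplier 12 at 0.8 to finish.
Supplier 17, Supplier 21, Supplier 1, Supplier Y: unused.
Cost = 25×0.4 + 16×0.8 = 22.8.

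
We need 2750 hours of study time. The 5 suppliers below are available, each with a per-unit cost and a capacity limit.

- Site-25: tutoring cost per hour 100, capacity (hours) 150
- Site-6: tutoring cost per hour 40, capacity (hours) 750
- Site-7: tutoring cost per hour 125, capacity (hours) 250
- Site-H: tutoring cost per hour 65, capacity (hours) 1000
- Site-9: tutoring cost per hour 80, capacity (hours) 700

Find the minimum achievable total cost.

184750

Fill from the cheapest supplier first.
Site-6 (40): use full 750 — 2000 hours to go.
Take 1000 from Site-H at 65 — need 1000 more.
Take 700 from Site-9 at 80 — need 300 more.
Take 150 from Site-25 at 100 — need 150 more.
Site-7 at 125: take 150 of its 250 — requirement met.
Cost = 750×40 + 1000×65 + 700×80 + 150×100 + 150×125 = 184750.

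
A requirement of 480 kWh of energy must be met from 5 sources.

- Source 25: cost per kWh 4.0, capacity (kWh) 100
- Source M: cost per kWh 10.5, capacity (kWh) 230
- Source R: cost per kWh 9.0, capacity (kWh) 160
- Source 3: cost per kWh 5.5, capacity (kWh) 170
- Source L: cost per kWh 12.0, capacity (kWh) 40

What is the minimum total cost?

Fill from the cheapest source first.
Source 25 (4.0): use full 100 → 380 kWh to go.
Source 3 (5.5): use full 170 → 210 kWh to go.
Source R at 9.0: take all 160 kWh → 50 still needed.
Source M (10.5): take the remaining 50 → done.
Source L: unused.
Cost = 100×4.0 + 170×5.5 + 160×9.0 + 50×10.5 = 3300.

3300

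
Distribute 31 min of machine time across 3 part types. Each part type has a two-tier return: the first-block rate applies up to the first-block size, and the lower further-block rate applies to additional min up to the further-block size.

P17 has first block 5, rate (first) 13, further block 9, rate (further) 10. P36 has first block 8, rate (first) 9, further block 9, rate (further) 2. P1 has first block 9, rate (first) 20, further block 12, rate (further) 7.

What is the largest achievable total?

407

Treat each block as its own option and order by rate: P1/first 20 > P17/first 13 > P17/second 10 > P36/first 9 > P1/second 7 > P36/second 2.
P1 first at 20: fill all 9 — 22 left.
Fill P17 first block (5 at 13) — 17 left.
P17 second at 10: fill all 9 — 8 left.
P36/first (9): +8 — 0 left.
Total = 20×9 + 13×5 + 10×9 + 9×8 = 407.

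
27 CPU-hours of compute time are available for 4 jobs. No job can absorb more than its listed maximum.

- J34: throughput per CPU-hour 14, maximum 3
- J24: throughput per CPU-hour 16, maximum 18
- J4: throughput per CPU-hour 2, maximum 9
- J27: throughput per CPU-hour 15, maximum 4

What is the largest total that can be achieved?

Rank by throughput per CPU-hour: J24 16 > J27 15 > J34 14 > J4 2.
J24 takes 18 to reach its cap of 18 ; 9 left.
J27: +4 to 4 (cap) ; 5 left.
J34: +3 to 3 (cap) ; 2 left.
J4: +2 (room for 9) → 2. Pool exhausted.
Total = 14×3 + 16×18 + 2×2 + 15×4 = 394.

394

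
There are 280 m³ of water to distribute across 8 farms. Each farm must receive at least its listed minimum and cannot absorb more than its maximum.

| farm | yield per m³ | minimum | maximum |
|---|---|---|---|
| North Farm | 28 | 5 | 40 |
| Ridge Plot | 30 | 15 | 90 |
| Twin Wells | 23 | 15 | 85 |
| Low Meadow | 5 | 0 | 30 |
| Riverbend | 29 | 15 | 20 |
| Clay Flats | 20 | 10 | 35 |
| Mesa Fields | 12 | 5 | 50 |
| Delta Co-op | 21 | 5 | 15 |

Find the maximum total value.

Meeting every minimum uses 5+15+15+0+15+10+5+5 = 70 m³, leaving 210.
Rank by yield per m³: Ridge Plot 30 > Riverbend 29 > North Farm 28 > Twin Wells 23 > Delta Co-op 21 > Clay Flats 20 > Mesa Fields 12 > Low Meadow 5.
Give Ridge Plot 75 more to hit its cap of 90 — 135 left.
Riverbend: +5 to 20 (cap) — 130 left.
Give North Farm 35 more to hit its cap of 40 — 95 left.
Twin Wells takes 70 more to reach its cap of 85 — 25 left.
Give Delta Co-op 10 more to hit its cap of 15 — 15 left.
Only 15 left; Clay Flats takes them to reach 25.
Total = 28×40 + 30×90 + 23×85 + 29×20 + 20×25 + 12×5 + 21×15 = 7230.

7230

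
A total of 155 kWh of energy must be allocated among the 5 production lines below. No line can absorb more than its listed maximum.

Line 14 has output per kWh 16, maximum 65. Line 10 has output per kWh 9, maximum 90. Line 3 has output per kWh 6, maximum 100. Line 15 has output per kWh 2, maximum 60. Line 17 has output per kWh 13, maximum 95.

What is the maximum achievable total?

2210

Order the production lines by output per kWh: Line 14 16 > Line 17 13 > Line 10 9 > Line 3 6 > Line 15 2.
Line 14: +65 to 65 (cap) ; 90 left.
Line 17: +90 (room for 95) → 90. Pool exhausted.
Total = 16×65 + 13×90 = 2210.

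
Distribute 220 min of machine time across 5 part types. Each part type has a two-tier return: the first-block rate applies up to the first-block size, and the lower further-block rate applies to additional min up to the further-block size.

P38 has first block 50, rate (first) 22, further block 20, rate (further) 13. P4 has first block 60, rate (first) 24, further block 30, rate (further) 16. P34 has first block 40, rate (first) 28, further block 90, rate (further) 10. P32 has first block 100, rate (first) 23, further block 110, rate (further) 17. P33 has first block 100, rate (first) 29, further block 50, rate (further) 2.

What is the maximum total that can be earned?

5920

Treat each block as its own option and order by rate: P33/first 29 > P34/first 28 > P4/first 24 > P32/first 23 > P38/first 22 > P32/second 17 > P4/second 16 > P38/second 13 > P34/second 10 > P33/second 2.
P33 first at 29: fill all 100 — 120 left.
P34 first at 28: fill all 40 — 80 left.
Fill P4 first block (60 at 24) — 20 left.
P32/first: +20 of 100 at 23; pool empty.
Total = 29×100 + 28×40 + 24×60 + 23×20 = 5920.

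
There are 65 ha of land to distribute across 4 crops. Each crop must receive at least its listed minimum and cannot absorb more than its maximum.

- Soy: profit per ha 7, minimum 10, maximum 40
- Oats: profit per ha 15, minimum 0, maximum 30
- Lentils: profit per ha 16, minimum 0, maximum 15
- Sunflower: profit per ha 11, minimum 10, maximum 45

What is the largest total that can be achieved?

Meeting every minimum uses 10+0+0+10 = 20 ha, leaving 45.
Highest profit per ha first: Lentils 16 > Oats 15 > Sunflower 11 > Soy 7.
Give Lentils 15 more to hit its cap of 15 → 30 left.
Give Oats 30 more to hit its cap of 30 → 0 left.
Total = 7×10 + 15×30 + 16×15 + 11×10 = 870.

870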